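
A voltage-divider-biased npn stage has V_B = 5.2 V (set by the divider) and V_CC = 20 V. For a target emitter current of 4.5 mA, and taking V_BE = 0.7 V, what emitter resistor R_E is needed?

R_E ≈ 1 kΩ

V_E = V_B − V_BE = 5.2 − 0.7 = 4.5 V.
R_E = V_E / I_E = 4.5 / 4.5 = 1 kΩ.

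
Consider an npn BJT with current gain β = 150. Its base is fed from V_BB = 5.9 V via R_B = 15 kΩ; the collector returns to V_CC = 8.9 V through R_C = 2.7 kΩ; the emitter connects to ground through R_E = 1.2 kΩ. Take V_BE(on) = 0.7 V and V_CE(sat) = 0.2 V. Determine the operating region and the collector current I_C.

Assume active: I_B = (5.9 − 0.7)/(15 + 151×1.2) = 0.0265 mA, I_C = β·I_B = 3.98 mA.
Then V_CE = 8.9 − 3.98×2.7 − 4×1.2 = -6.64 V < 0.2 V — the active assumption fails.
Re-solve with V_CE = 0.2 V. KCL at the emitter: V_E/R_E = (V_BB−0.7−V_E)/R_B + (V_CC−0.2−V_E)/R_C, giving V_E = 2.81 V.
I_C = (V_CC − 0.2 − V_E)/R_C = (8.7 − 2.81)/2.7 = 2.18 mA.
Check: I_B = (5.2 − 2.81)/15 = 0.159 mA, and β·I_B = 23.9 mA > I_C, confirming saturation.

saturation; I_C ≈ 2.2 mA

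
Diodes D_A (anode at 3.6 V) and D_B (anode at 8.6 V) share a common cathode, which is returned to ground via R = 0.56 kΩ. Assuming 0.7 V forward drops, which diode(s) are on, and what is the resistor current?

Assume both conduct. Then node N would need to be at both 3.6−0.7 = 2.9 V and 8.6−0.7 = 7.9 V, which is impossible.
Assume only D_B conducts: V_N = 8.6 − 0.7 = 7.9 V, so I_R = 7.9/0.56 = 14.1 mA.
Check D_A: its anode-to-cathode voltage is 3.6 − 7.9 = -4.3 V < 0.7 V, so it is off. The assumption is consistent.

Only D_B conducts; I_R ≈ 14 mA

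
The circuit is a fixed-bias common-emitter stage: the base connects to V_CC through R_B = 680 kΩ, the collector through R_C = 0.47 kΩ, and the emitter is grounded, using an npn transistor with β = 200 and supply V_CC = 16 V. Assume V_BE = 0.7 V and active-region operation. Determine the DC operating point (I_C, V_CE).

I_C ≈ 4.5 mA, V_CE ≈ 14 V

Base loop: V_CC = I_B·R_B + V_BE, so I_B = (16 − 0.7)/680 kΩ = 0.0225 mA.
In the active region I_C = β·I_B = 200 × 0.0225 = 4.5 mA.
Collector loop: V_CE = V_CC − I_C·R_C = 16 − 4.5×0.47 = 13.9 V.
Since V_CE = 13.9 V > V_CE(sat) ≈ 0.2 V, the transistor is in the active region as assumed.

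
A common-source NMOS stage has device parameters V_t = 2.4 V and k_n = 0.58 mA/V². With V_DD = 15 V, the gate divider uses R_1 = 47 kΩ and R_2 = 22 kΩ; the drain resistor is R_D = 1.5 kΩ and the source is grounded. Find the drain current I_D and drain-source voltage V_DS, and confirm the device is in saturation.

I_D ≈ 1.6 mA, V_DS ≈ 13 V

V_G = V_DD·R_2/(R_1+R_2) = 15×22/69 = 4.78 V. With the source grounded, V_GS = V_G = 4.78 V.
Assume saturation: I_D = (k_n/2)(V_GS − V_t)² = (0.58/2)×(4.78 − 2.4)² = 0.29×2.38² = 1.65 mA.
V_DS = V_DD − I_D·R_D = 15 − 1.65×1.5 = 12.5 V.
Saturation requires V_DS ≥ V_GS − V_t = 2.38 V; 12.5 ≥ 2.38 ✓.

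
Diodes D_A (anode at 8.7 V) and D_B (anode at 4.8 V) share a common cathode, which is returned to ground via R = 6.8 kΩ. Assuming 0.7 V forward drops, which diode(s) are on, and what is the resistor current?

Assume both conduct. Then node N would need to be at both 8.7−0.7 = 8 V and 4.8−0.7 = 4.1 V, which is impossible.
Assume only D_A conducts: V_N = 8.7 − 0.7 = 8 V, so I_R = 8/6.8 = 1.18 mA.
Check D_B: its anode-to-cathode voltage is 4.8 − 8 = -3.2 V < 0.7 V, so it is off. The assumption is consistent.

Only D_A conducts; I_R ≈ 1.2 mA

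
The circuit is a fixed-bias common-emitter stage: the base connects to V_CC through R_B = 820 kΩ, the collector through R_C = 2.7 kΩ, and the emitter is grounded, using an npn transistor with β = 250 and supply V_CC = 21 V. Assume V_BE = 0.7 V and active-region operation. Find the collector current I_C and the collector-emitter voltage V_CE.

I_C ≈ 6.2 mA, V_CE ≈ 4.3 V

Base loop: V_CC = I_B·R_B + V_BE, so I_B = (21 − 0.7)/820 kΩ = 0.0248 mA.
In the active region I_C = β·I_B = 250 × 0.0248 = 6.19 mA.
Collector loop: V_CE = V_CC − I_C·R_C = 21 − 6.19×2.7 = 4.29 V.
Since V_CE = 4.29 V > V_CE(sat) ≈ 0.2 V, the transistor is in the active region as assumed.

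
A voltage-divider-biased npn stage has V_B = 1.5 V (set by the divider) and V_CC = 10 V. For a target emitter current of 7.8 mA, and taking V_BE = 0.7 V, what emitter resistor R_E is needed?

R_E ≈ 0.1 kΩ

V_E = V_B − V_BE = 1.5 − 0.7 = 0.8 V.
R_E = V_E / I_E = 0.8 / 7.8 = 0.103 kΩ.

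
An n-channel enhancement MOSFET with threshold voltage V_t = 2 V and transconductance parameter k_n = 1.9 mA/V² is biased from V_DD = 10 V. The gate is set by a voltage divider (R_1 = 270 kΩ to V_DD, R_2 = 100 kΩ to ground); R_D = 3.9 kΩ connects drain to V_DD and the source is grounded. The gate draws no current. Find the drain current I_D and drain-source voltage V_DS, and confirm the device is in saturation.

V_G = V_DD·R_2/(R_1+R_2) = 10×100/370 = 2.7 V. With the source grounded, V_GS = V_G = 2.7 V.
Assume saturation: I_D = (k_n/2)(V_GS − V_t)² = (1.9/2)×(2.7 − 2)² = 0.95×0.703² = 0.469 mA.
V_DS = V_DD − I_D·R_D = 10 − 0.469×3.9 = 8.17 V.
Saturation requires V_DS ≥ V_GS − V_t = 0.703 V; 8.17 ≥ 0.703 ✓.

I_D ≈ 0.47 mA, V_DS ≈ 8.2 V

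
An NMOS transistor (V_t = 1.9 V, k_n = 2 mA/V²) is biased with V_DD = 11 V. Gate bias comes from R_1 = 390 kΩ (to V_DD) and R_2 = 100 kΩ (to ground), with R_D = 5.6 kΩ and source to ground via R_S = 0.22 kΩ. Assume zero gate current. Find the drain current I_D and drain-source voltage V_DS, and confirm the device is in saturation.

V_G = V_DD·R_2/(R_1+R_2) = 11×100/490 = 2.24 V.
Assume saturation: I_D = (k_n/2)(V_GS − V_t)² with V_GS = V_G − I_D·R_S = 2.24 − 0.22·I_D.
Substituting gives 0.0484·I_D² − 1.15·I_D + 0.119 = 0, with roots I_D = 0.104 or 23.7 mA.
The root I_D = 23.7 mA gives V_GS = -2.97 V ≤ V_t, so take I_D = 0.104 mA.
Then V_GS = 2.22 V and V_DS = V_DD − I_D(R_D+R_S) = 11 − 0.104×5.82 = 10.4 V.
Saturation requires V_DS ≥ V_GS − V_t = 0.322 V; 10.4 ≥ 0.322 ✓.

I_D ≈ 0.1 mA, V_DS ≈ 10 V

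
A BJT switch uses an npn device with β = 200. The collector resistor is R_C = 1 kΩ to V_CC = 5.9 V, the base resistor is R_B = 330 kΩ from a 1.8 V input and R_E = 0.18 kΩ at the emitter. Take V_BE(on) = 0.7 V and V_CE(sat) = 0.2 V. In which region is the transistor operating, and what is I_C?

Assume active. Base-emitter loop: I_B = (V_BB − V_BE)/(R_B + (β+1)R_E) = (1.8 − 0.7)/(330 + 201×0.18) = 0.003 mA.
I_C = β·I_B = 200×0.003 = 0.601 mA.
V_CE = V_CC − I_C·R_C − I_E·R_E = 5.9 − 0.601×1 − 0.604×0.18 = 5.19 V > V_CE(sat), so the active-region assumption holds.

active; I_C ≈ 0.6 mA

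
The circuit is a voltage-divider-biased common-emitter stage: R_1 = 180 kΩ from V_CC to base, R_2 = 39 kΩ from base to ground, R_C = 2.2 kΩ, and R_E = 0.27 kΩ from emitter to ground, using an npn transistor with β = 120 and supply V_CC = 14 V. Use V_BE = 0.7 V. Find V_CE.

Thevenize the base divider: V_Th = V_CC·R_2/(R_1+R_2) = 14×39/219 = 2.49 V, R_Th = R_1‖R_2 = 32.1 kΩ.
Base-emitter loop: V_Th = I_B·R_Th + V_BE + (β+1)I_B·R_E, so I_B = (2.49 − 0.7) / (32.1 + 121×0.27) = 0.0277 mA.
I_C = β·I_B = 120×0.0277 = 3.32 mA, and I_E = (β+1)I_B = 3.35 mA.
V_CE = V_CC − I_C·R_C − I_E·R_E = 14 − 3.32×2.2 − 3.35×0.27 = 5.78 V.
V_CE = 5.78 V > 0.2 V confirms active-region operation.

V_CE ≈ 5.8 V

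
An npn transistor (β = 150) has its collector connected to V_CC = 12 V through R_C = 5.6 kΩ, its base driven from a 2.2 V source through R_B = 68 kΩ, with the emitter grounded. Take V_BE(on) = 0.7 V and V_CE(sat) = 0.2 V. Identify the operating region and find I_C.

Assume active: I_B = (2.2 − 0.7)/68 = 0.0221 mA, giving I_C = β·I_B = 3.31 mA.
But then V_CE = 12 − 3.31×5.6 = -6.53 V < V_CE(sat) = 0.2 V — impossible in the active region.
So the transistor is saturated. With V_CE = 0.2 V, I_C = (V_CC − 0.2)/R_C = 11.8/5.6 = 2.11 mA.
Check: β·I_B = 3.31 mA > I_C = 2.11 mA, confirming saturation.

saturation; I_C ≈ 2.1 mA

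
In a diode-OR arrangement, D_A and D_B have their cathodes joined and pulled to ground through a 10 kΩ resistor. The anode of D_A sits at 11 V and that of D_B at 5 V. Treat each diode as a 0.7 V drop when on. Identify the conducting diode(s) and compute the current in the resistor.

Assume both conduct. Then node N would need to be at both 11−0.7 = 10.3 V and 5−0.7 = 4.3 V, which is impossible.
Assume only D_A conducts: V_N = 11 − 0.7 = 10.3 V, so I_R = 10.3/10 = 1.03 mA.
Check D_B: its anode-to-cathode voltage is 5 − 10.3 = -5.3 V < 0.7 V, so it is off. The assumption is consistent.

Only D_A conducts; I_R ≈ 1 mA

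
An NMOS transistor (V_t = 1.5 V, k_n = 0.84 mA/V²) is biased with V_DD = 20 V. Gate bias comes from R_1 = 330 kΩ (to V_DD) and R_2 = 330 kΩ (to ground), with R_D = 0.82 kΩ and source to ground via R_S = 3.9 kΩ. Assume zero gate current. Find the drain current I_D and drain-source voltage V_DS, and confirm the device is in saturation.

I_D ≈ 1.7 mA, V_DS ≈ 12 V

V_G = V_DD·R_2/(R_1+R_2) = 20×330/660 = 10 V.
Assume saturation: I_D = (k_n/2)(V_GS − V_t)² with V_GS = V_G − I_D·R_S = 10 − 3.9·I_D.
Substituting gives 6.39·I_D² − 28.8·I_D + 30.3 = 0, with roots I_D = 1.67 or 2.85 mA.
The root I_D = 2.85 mA gives V_GS = -1.1 V ≤ V_t, so take I_D = 1.67 mA.
Then V_GS = 3.49 V and V_DS = V_DD − I_D(R_D+R_S) = 20 − 1.67×4.72 = 12.1 V.
Saturation requires V_DS ≥ V_GS − V_t = 1.99 V; 12.1 ≥ 1.99 ✓.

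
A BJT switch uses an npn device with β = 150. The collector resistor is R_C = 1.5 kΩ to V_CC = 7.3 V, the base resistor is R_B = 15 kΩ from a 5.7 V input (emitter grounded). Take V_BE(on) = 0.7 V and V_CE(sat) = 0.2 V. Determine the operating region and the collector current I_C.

Assume active: I_B = (5.7 − 0.7)/15 = 0.333 mA, giving I_C = β·I_B = 50 mA.
But then V_CE = 7.3 − 50×1.5 = -67.7 V < V_CE(sat) = 0.2 V — impossible in the active region.
So the transistor is saturated. With V_CE = 0.2 V, I_C = (V_CC − 0.2)/R_C = 7.1/1.5 = 4.73 mA.
Check: β·I_B = 50 mA > I_C = 4.73 mA, confirming saturation.

saturation; I_C ≈ 4.7 mA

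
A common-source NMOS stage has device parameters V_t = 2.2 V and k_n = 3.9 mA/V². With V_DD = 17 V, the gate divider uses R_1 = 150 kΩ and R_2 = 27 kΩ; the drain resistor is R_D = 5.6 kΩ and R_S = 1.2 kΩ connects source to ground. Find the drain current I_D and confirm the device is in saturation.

V_G = V_DD·R_2/(R_1+R_2) = 17×27/177 = 2.59 V.
Assume saturation: I_D = (k_n/2)(V_GS − V_t)² with V_GS = V_G − I_D·R_S = 2.59 − 1.2·I_D.
Substituting gives 2.81·I_D² − 2.84·I_D + 0.302 = 0, with roots I_D = 0.121 or 0.891 mA.
The root I_D = 0.891 mA gives V_GS = 1.52 V ≤ V_t, so take I_D = 0.121 mA.
Then V_GS = 2.45 V and V_DS = V_DD − I_D(R_D+R_S) = 17 − 0.121×6.8 = 16.2 V.
Saturation requires V_DS ≥ V_GS − V_t = 0.249 V; 16.2 ≥ 0.249 ✓.

I_D ≈ 0.12 mA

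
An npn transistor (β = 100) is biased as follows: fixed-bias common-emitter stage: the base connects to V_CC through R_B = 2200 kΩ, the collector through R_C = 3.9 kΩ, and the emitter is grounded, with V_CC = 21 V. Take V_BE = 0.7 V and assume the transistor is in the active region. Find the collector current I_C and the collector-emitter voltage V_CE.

Base loop: V_CC = I_B·R_B + V_BE, so I_B = (21 − 0.7)/2200 kΩ = 0.00923 mA.
In the active region I_C = β·I_B = 100 × 0.00923 = 0.923 mA.
Collector loop: V_CE = V_CC − I_C·R_C = 21 − 0.923×3.9 = 17.4 V.
Since V_CE = 17.4 V > V_CE(sat) ≈ 0.2 V, the transistor is in the active region as assumed.

I_C ≈ 0.92 mA, V_CE ≈ 17 V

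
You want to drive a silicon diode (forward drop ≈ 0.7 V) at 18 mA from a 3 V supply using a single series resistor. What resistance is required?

R ≈ 0.13 kΩ

The resistor drops V_S − V_D = 3 − 0.7 = 2.3 V at 18 mA.
R = 2.3 V / 18 mA = 0.128 kΩ.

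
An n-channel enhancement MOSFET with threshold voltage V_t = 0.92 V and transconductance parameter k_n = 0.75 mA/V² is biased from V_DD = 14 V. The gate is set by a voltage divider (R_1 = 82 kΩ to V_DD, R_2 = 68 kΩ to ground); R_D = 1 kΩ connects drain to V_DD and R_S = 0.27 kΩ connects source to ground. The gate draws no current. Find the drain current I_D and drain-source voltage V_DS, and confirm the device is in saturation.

I_D ≈ 5.7 mA, V_DS ≈ 6.8 V

V_G = V_DD·R_2/(R_1+R_2) = 14×68/150 = 6.35 V.
Assume saturation: I_D = (k_n/2)(V_GS − V_t)² with V_GS = V_G − I_D·R_S = 6.35 − 0.27·I_D.
Substituting gives 0.0273·I_D² − 2.1·I_D + 11 = 0, with roots I_D = 5.68 or 71.1 mA.
The root I_D = 71.1 mA gives V_GS = -12.8 V ≤ V_t, so take I_D = 5.68 mA.
Then V_GS = 4.81 V and V_DS = V_DD − I_D(R_D+R_S) = 14 − 5.68×1.27 = 6.78 V.
Saturation requires V_DS ≥ V_GS − V_t = 3.89 V; 6.78 ≥ 3.89 ✓.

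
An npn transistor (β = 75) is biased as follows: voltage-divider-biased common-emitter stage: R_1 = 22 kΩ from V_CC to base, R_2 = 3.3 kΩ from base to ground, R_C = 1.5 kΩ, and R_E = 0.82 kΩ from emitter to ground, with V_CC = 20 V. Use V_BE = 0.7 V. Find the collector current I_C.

Thevenize the base divider: V_Th = V_CC·R_2/(R_1+R_2) = 20×3.3/25.3 = 2.61 V, R_Th = R_1‖R_2 = 2.87 kΩ.
Base-emitter loop: V_Th = I_B·R_Th + V_BE + (β+1)I_B·R_E, so I_B = (2.61 − 0.7) / (2.87 + 76×0.82) = 0.0293 mA.
I_C = β·I_B = 75×0.0293 = 2.2 mA, and I_E = (β+1)I_B = 2.23 mA.
V_CE = V_CC − I_C·R_C − I_E·R_E = 20 − 2.2×1.5 − 2.23×0.82 = 14.9 V.
V_CE = 14.9 V > 0.2 V confirms active-region operation.

I_C ≈ 2.2 mA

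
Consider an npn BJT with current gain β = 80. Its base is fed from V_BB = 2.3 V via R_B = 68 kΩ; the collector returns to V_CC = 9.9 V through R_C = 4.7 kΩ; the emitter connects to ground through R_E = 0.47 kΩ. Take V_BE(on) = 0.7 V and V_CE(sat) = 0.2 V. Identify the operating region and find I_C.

Assume active. Base-emitter loop: I_B = (V_BB − V_BE)/(R_B + (β+1)R_E) = (2.3 − 0.7)/(68 + 81×0.47) = 0.0151 mA.
I_C = β·I_B = 80×0.0151 = 1.21 mA.
V_CE = V_CC − I_C·R_C − I_E·R_E = 9.9 − 1.21×4.7 − 1.22×0.47 = 3.65 V > V_CE(sat), so the active-region assumption holds.

active; I_C ≈ 1.2 mA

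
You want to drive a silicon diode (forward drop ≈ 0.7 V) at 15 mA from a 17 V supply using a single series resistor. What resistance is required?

R ≈ 1.1 kΩ

The resistor drops V_S − V_D = 17 − 0.7 = 16.3 V at 15 mA.
R = 16.3 V / 15 mA = 1.09 kΩ.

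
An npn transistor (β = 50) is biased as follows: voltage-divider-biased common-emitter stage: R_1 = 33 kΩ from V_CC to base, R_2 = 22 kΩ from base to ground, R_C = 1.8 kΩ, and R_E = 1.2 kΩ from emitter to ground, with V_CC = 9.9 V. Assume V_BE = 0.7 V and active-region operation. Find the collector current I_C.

Thevenize the base divider: V_Th = V_CC·R_2/(R_1+R_2) = 9.9×22/55 = 3.96 V, R_Th = R_1‖R_2 = 13.2 kΩ.
Base-emitter loop: V_Th = I_B·R_Th + V_BE + (β+1)I_B·R_E, so I_B = (3.96 − 0.7) / (13.2 + 51×1.2) = 0.0438 mA.
I_C = β·I_B = 50×0.0438 = 2.19 mA, and I_E = (β+1)I_B = 2.23 mA.
V_CE = V_CC − I_C·R_C − I_E·R_E = 9.9 − 2.19×1.8 − 2.23×1.2 = 3.27 V.
V_CE = 3.27 V > 0.2 V confirms active-region operation.

I_C ≈ 2.2 mA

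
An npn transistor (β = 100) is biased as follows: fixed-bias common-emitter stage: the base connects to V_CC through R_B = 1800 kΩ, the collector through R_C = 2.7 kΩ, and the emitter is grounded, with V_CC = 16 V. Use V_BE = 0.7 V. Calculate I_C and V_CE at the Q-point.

Base loop: V_CC = I_B·R_B + V_BE, so I_B = (16 − 0.7)/1800 kΩ = 0.0085 mA.
In the active region I_C = β·I_B = 100 × 0.0085 = 0.85 mA.
Collector loop: V_CE = V_CC − I_C·R_C = 16 − 0.85×2.7 = 13.7 V.
Since V_CE = 13.7 V > V_CE(sat) ≈ 0.2 V, the transistor is in the active region as assumed.

I_C ≈ 0.85 mA, V_CE ≈ 14 V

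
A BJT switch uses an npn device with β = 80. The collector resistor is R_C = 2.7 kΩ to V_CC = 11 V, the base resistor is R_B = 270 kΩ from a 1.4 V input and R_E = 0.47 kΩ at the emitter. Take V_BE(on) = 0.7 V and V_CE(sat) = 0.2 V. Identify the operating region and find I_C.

Assume active. Base-emitter loop: I_B = (V_BB − V_BE)/(R_B + (β+1)R_E) = (1.4 − 0.7)/(270 + 81×0.47) = 0.00227 mA.
I_C = β·I_B = 80×0.00227 = 0.182 mA.
V_CE = V_CC − I_C·R_C − I_E·R_E = 11 − 0.182×2.7 − 0.184×0.47 = 10.4 V > V_CE(sat), so the active-region assumption holds.

active; I_C ≈ 0.18 mA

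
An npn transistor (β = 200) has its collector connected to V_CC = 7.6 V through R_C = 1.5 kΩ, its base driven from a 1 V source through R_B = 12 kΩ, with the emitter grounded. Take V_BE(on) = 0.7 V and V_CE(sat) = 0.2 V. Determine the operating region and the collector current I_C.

Assume active: I_B = (1 − 0.7)/12 = 0.025 mA, giving I_C = β·I_B = 5 mA.
But then V_CE = 7.6 − 5×1.5 = 0.1 V < V_CE(sat) = 0.2 V — impossible in the active region.
So the transistor is saturated. With V_CE = 0.2 V, I_C = (V_CC − 0.2)/R_C = 7.4/1.5 = 4.93 mA.
Check: β·I_B = 5 mA > I_C = 4.93 mA, confirming saturation.

saturation; I_C ≈ 4.9 mA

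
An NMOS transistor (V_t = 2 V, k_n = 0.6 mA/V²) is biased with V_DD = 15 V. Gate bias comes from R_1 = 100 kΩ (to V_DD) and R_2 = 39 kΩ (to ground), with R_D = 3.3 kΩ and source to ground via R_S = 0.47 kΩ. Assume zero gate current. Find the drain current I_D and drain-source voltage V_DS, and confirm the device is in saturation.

V_G = V_DD·R_2/(R_1+R_2) = 15×39/139 = 4.21 V.
Assume saturation: I_D = (k_n/2)(V_GS − V_t)² with V_GS = V_G − I_D·R_S = 4.21 − 0.47·I_D.
Substituting gives 0.0663·I_D² − 1.62·I_D + 1.46 = 0, with roots I_D = 0.938 or 23.6 mA.
The root I_D = 23.6 mA gives V_GS = -6.86 V ≤ V_t, so take I_D = 0.938 mA.
Then V_GS = 3.77 V and V_DS = V_DD − I_D(R_D+R_S) = 15 − 0.938×3.77 = 11.5 V.
Saturation requires V_DS ≥ V_GS − V_t = 1.77 V; 11.5 ≥ 1.77 ✓.

I_D ≈ 0.94 mA, V_DS ≈ 11 V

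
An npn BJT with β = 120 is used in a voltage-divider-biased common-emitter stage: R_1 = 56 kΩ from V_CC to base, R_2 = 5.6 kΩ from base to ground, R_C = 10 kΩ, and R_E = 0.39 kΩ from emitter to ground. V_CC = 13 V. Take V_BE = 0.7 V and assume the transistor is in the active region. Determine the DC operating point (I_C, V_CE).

I_C ≈ 1.1 mA, V_CE ≈ 1.5 V

Thevenize the base divider: V_Th = V_CC·R_2/(R_1+R_2) = 13×5.6/61.6 = 1.18 V, R_Th = R_1‖R_2 = 5.09 kΩ.
Base-emitter loop: V_Th = I_B·R_Th + V_BE + (β+1)I_B·R_E, so I_B = (1.18 − 0.7) / (5.09 + 121×0.39) = 0.00922 mA.
I_C = β·I_B = 120×0.00922 = 1.11 mA, and I_E = (β+1)I_B = 1.12 mA.
V_CE = V_CC − I_C·R_C − I_E·R_E = 13 − 1.11×10 − 1.12×0.39 = 1.51 V.
V_CE = 1.51 V > 0.2 V confirms active-region operation.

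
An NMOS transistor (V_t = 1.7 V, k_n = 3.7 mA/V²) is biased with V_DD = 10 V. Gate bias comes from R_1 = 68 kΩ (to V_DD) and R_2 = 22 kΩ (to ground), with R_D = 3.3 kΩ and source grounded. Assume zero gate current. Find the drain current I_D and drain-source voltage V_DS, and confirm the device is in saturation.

V_G = V_DD·R_2/(R_1+R_2) = 10×22/90 = 2.44 V. With the source grounded, V_GS = V_G = 2.44 V.
Assume saturation: I_D = (k_n/2)(V_GS − V_t)² = (3.7/2)×(2.44 − 1.7)² = 1.85×0.744² = 1.03 mA.
V_DS = V_DD − I_D·R_D = 10 − 1.03×3.3 = 6.62 V.
Saturation requires V_DS ≥ V_GS − V_t = 0.744 V; 6.62 ≥ 0.744 ✓.

I_D ≈ 1 mA, V_DS ≈ 6.6 V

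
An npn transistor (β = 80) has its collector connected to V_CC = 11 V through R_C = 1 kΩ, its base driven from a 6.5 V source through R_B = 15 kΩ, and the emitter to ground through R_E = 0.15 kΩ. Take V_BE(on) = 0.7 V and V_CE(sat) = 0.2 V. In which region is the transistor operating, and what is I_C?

saturation; I_C ≈ 9.4 mA

Assume active: I_B = (6.5 − 0.7)/(15 + 81×0.15) = 0.214 mA, I_C = β·I_B = 17.1 mA.
Then V_CE = 11 − 17.1×1 − 17.3×0.15 = -8.69 V < 0.2 V — the active assumption fails.
Re-solve with V_CE = 0.2 V. KCL at the emitter: V_E/R_E = (V_BB−0.7−V_E)/R_B + (V_CC−0.2−V_E)/R_C, giving V_E = 1.45 V.
I_C = (V_CC − 0.2 − V_E)/R_C = (10.8 − 1.45)/1 = 9.35 mA.
Check: I_B = (5.8 − 1.45)/15 = 0.29 mA, and β·I_B = 23.2 mA > I_C, confirming saturation.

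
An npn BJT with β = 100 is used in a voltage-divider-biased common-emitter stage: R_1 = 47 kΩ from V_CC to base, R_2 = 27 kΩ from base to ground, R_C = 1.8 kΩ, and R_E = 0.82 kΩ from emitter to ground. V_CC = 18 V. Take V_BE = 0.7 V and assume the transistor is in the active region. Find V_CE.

V_CE ≈ 2.6 V

Thevenize the base divider: V_Th = V_CC·R_2/(R_1+R_2) = 18×27/74 = 6.57 V, R_Th = R_1‖R_2 = 17.1 kΩ.
Base-emitter loop: V_Th = I_B·R_Th + V_BE + (β+1)I_B·R_E, so I_B = (6.57 − 0.7) / (17.1 + 101×0.82) = 0.0587 mA.
I_C = β·I_B = 100×0.0587 = 5.87 mA, and I_E = (β+1)I_B = 5.93 mA.
V_CE = V_CC − I_C·R_C − I_E·R_E = 18 − 5.87×1.8 − 5.93×0.82 = 2.57 V.
V_CE = 2.57 V > 0.2 V confirms active-region operation.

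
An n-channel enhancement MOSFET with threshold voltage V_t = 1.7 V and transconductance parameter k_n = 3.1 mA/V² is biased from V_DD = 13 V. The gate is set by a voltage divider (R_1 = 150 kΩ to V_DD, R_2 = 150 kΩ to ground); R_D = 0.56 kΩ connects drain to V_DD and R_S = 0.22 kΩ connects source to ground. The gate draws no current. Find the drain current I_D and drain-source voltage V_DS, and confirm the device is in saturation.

I_D ≈ 10 mA, V_DS ≈ 5.1 V

V_G = V_DD·R_2/(R_1+R_2) = 13×150/300 = 6.5 V.
Assume saturation: I_D = (k_n/2)(V_GS − V_t)² with V_GS = V_G − I_D·R_S = 6.5 − 0.22·I_D.
Substituting gives 0.075·I_D² − 4.27·I_D + 35.7 = 0, with roots I_D = 10.2 or 46.8 mA.
The root I_D = 46.8 mA gives V_GS = -3.79 V ≤ V_t, so take I_D = 10.2 mA.
Then V_GS = 4.26 V and V_DS = V_DD − I_D(R_D+R_S) = 13 − 10.2×0.78 = 5.06 V.
Saturation requires V_DS ≥ V_GS − V_t = 2.56 V; 5.06 ≥ 2.56 ✓.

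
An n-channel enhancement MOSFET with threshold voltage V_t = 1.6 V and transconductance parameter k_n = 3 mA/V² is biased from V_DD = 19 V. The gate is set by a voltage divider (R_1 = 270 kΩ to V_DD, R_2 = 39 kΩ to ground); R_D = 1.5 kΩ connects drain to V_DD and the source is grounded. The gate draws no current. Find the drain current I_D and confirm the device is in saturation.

I_D ≈ 0.96 mA

V_G = V_DD·R_2/(R_1+R_2) = 19×39/309 = 2.4 V. With the source grounded, V_GS = V_G = 2.4 V.
Assume saturation: I_D = (k_n/2)(V_GS − V_t)² = (3/2)×(2.4 − 1.6)² = 1.5×0.798² = 0.955 mA.
V_DS = V_DD − I_D·R_D = 19 − 0.955×1.5 = 17.6 V.
Saturation requires V_DS ≥ V_GS − V_t = 0.798 V; 17.6 ≥ 0.798 ✓.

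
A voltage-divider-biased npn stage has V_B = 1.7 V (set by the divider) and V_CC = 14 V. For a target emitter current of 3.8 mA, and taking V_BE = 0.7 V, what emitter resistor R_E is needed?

V_E = V_B − V_BE = 1.7 − 0.7 = 1 V.
R_E = V_E / I_E = 1 / 3.8 = 0.263 kΩ.

R_E ≈ 0.26 kΩ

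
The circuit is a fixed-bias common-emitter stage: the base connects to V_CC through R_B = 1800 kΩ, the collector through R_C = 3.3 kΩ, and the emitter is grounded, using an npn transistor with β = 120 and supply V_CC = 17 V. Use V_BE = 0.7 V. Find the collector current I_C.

Base loop: V_CC = I_B·R_B + V_BE, so I_B = (17 − 0.7)/1800 kΩ = 0.00906 mA.
In the active region I_C = β·I_B = 120 × 0.00906 = 1.09 mA.
Collector loop: V_CE = V_CC − I_C·R_C = 17 − 1.09×3.3 = 13.4 V.
Since V_CE = 13.4 V > V_CE(sat) ≈ 0.2 V, the transistor is in the active region as assumed.

I_C ≈ 1.1 mA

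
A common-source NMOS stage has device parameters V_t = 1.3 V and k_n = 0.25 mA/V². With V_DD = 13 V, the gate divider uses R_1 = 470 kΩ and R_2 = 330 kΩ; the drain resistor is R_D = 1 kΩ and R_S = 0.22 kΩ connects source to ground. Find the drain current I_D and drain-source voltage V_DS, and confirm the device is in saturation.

V_G = V_DD·R_2/(R_1+R_2) = 13×330/800 = 5.36 V.
Assume saturation: I_D = (k_n/2)(V_GS − V_t)² with V_GS = V_G − I_D·R_S = 5.36 − 0.22·I_D.
Substituting gives 0.00605·I_D² − 1.22·I_D + 2.06 = 0, with roots I_D = 1.7 or 201 mA.
The root I_D = 201 mA gives V_GS = -38.8 V ≤ V_t, so take I_D = 1.7 mA.
Then V_GS = 4.99 V and V_DS = V_DD − I_D(R_D+R_S) = 13 − 1.7×1.22 = 10.9 V.
Saturation requires V_DS ≥ V_GS − V_t = 3.69 V; 10.9 ≥ 3.69 ✓.

I_D ≈ 1.7 mA, V_DS ≈ 11 V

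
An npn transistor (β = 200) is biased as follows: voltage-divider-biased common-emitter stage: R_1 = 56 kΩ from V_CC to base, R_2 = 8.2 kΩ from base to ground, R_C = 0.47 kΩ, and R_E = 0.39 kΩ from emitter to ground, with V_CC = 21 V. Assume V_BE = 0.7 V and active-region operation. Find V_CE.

V_CE ≈ 17 V

Thevenize the base divider: V_Th = V_CC·R_2/(R_1+R_2) = 21×8.2/64.2 = 2.68 V, R_Th = R_1‖R_2 = 7.15 kΩ.
Base-emitter loop: V_Th = I_B·R_Th + V_BE + (β+1)I_B·R_E, so I_B = (2.68 − 0.7) / (7.15 + 201×0.39) = 0.0232 mA.
I_C = β·I_B = 200×0.0232 = 4.63 mA, and I_E = (β+1)I_B = 4.66 mA.
V_CE = V_CC − I_C·R_C − I_E·R_E = 21 − 4.63×0.47 − 4.66×0.39 = 17 V.
V_CE = 17 V > 0.2 V confirms active-region operation.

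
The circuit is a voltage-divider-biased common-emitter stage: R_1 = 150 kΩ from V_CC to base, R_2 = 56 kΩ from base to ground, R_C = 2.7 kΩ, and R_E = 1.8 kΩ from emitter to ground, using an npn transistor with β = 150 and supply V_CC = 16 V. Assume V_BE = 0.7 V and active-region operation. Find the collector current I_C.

Thevenize the base divider: V_Th = V_CC·R_2/(R_1+R_2) = 16×56/206 = 4.35 V, R_Th = R_1‖R_2 = 40.8 kΩ.
Base-emitter loop: V_Th = I_B·R_Th + V_BE + (β+1)I_B·R_E, so I_B = (4.35 − 0.7) / (40.8 + 151×1.8) = 0.0117 mA.
I_C = β·I_B = 150×0.0117 = 1.75 mA, and I_E = (β+1)I_B = 1.76 mA.
V_CE = V_CC − I_C·R_C − I_E·R_E = 16 − 1.75×2.7 − 1.76×1.8 = 8.1 V.
V_CE = 8.1 V > 0.2 V confirms active-region operation.

I_C ≈ 1.8 mA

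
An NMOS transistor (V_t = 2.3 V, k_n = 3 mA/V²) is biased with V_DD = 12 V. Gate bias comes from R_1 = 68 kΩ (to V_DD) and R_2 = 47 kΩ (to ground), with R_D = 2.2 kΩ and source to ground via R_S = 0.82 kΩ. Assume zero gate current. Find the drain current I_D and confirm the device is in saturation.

V_G = V_DD·R_2/(R_1+R_2) = 12×47/115 = 4.9 V.
Assume saturation: I_D = (k_n/2)(V_GS − V_t)² with V_GS = V_G − I_D·R_S = 4.9 − 0.82·I_D.
Substituting gives 1.01·I_D² − 7.41·I_D + 10.2 = 0, with roots I_D = 1.83 or 5.51 mA.
The root I_D = 5.51 mA gives V_GS = 0.383 V ≤ V_t, so take I_D = 1.83 mA.
Then V_GS = 3.4 V and V_DS = V_DD − I_D(R_D+R_S) = 12 − 1.83×3.02 = 6.48 V.
Saturation requires V_DS ≥ V_GS − V_t = 1.1 V; 6.48 ≥ 1.1 ✓.

I_D ≈ 1.8 mA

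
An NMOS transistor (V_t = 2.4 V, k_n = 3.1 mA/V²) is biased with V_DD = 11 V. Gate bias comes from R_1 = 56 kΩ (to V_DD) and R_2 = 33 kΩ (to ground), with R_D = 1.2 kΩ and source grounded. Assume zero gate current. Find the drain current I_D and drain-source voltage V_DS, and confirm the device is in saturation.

V_G = V_DD·R_2/(R_1+R_2) = 11×33/89 = 4.08 V. With the source grounded, V_GS = V_G = 4.08 V.
Assume saturation: I_D = (k_n/2)(V_GS − V_t)² = (3.1/2)×(4.08 − 2.4)² = 1.55×1.68² = 4.37 mA.
V_DS = V_DD − I_D·R_D = 11 − 4.37×1.2 = 5.76 V.
Saturation requires V_DS ≥ V_GS − V_t = 1.68 V; 5.76 ≥ 1.68 ✓.

I_D ≈ 4.4 mA, V_DS ≈ 5.8 V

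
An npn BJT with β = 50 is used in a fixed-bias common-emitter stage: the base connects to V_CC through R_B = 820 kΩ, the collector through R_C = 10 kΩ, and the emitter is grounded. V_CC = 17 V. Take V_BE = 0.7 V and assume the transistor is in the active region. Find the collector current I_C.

Base loop: V_CC = I_B·R_B + V_BE, so I_B = (17 − 0.7)/820 kΩ = 0.0199 mA.
In the active region I_C = β·I_B = 50 × 0.0199 = 0.994 mA.
Collector loop: V_CE = V_CC − I_C·R_C = 17 − 0.994×10 = 7.06 V.
Since V_CE = 7.06 V > V_CE(sat) ≈ 0.2 V, the transistor is in the active region as assumed.

I_C ≈ 0.99 mA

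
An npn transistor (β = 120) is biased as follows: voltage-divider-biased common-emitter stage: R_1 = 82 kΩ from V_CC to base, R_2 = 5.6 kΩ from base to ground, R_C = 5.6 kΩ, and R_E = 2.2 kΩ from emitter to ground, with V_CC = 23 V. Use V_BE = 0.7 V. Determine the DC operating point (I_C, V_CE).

Thevenize the base divider: V_Th = V_CC·R_2/(R_1+R_2) = 23×5.6/87.6 = 1.47 V, R_Th = R_1‖R_2 = 5.24 kΩ.
Base-emitter loop: V_Th = I_B·R_Th + V_BE + (β+1)I_B·R_E, so I_B = (1.47 − 0.7) / (5.24 + 121×2.2) = 0.00284 mA.
I_C = β·I_B = 120×0.00284 = 0.341 mA, and I_E = (β+1)I_B = 0.343 mA.
V_CE = V_CC − I_C·R_C − I_E·R_E = 23 − 0.341×5.6 − 0.343×2.2 = 20.3 V.
V_CE = 20.3 V > 0.2 V confirms active-region operation.

I_C ≈ 0.34 mA, V_CE ≈ 20 V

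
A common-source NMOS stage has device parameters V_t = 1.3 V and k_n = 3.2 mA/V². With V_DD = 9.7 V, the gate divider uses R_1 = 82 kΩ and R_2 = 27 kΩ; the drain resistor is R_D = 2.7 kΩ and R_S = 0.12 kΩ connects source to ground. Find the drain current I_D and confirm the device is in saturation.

I_D ≈ 1.4 mA

V_G = V_DD·R_2/(R_1+R_2) = 9.7×27/109 = 2.4 V.
Assume saturation: I_D = (k_n/2)(V_GS − V_t)² with V_GS = V_G − I_D·R_S = 2.4 − 0.12·I_D.
Substituting gives 0.023·I_D² − 1.42·I_D + 1.95 = 0, with roots I_D = 1.4 or 60.4 mA.
The root I_D = 60.4 mA gives V_GS = -4.84 V ≤ V_t, so take I_D = 1.4 mA.
Then V_GS = 2.23 V and V_DS = V_DD − I_D(R_D+R_S) = 9.7 − 1.4×2.82 = 5.76 V.
Saturation requires V_DS ≥ V_GS − V_t = 0.935 V; 5.76 ≥ 0.935 ✓.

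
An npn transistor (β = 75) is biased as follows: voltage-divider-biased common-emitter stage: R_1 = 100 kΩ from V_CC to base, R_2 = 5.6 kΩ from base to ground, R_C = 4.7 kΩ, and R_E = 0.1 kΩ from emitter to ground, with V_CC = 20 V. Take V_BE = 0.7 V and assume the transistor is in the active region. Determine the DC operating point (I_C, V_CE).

I_C ≈ 2.1 mA, V_CE ≈ 9.9 V

Thevenize the base divider: V_Th = V_CC·R_2/(R_1+R_2) = 20×5.6/106 = 1.06 V, R_Th = R_1‖R_2 = 5.3 kΩ.
Base-emitter loop: V_Th = I_B·R_Th + V_BE + (β+1)I_B·R_E, so I_B = (1.06 − 0.7) / (5.3 + 76×0.1) = 0.0279 mA.
I_C = β·I_B = 75×0.0279 = 2.1 mA, and I_E = (β+1)I_B = 2.12 mA.
V_CE = V_CC − I_C·R_C − I_E·R_E = 20 − 2.1×4.7 − 2.12×0.1 = 9.94 V.
V_CE = 9.94 V > 0.2 V confirms active-region operation.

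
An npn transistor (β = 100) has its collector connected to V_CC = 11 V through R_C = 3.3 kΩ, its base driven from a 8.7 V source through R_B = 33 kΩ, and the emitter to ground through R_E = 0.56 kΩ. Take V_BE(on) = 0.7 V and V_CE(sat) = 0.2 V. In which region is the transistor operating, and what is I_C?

Assume active: I_B = (8.7 − 0.7)/(33 + 101×0.56) = 0.0893 mA, I_C = β·I_B = 8.93 mA.
Then V_CE = 11 − 8.93×3.3 − 9.02×0.56 = -23.5 V < 0.2 V — the active assumption fails.
Re-solve with V_CE = 0.2 V. KCL at the emitter: V_E/R_E = (V_BB−0.7−V_E)/R_B + (V_CC−0.2−V_E)/R_C, giving V_E = 1.66 V.
I_C = (V_CC − 0.2 − V_E)/R_C = (10.8 − 1.66)/3.3 = 2.77 mA.
Check: I_B = (8 − 1.66)/33 = 0.192 mA, and β·I_B = 19.2 mA > I_C, confirming saturation.

saturation; I_C ≈ 2.8 mA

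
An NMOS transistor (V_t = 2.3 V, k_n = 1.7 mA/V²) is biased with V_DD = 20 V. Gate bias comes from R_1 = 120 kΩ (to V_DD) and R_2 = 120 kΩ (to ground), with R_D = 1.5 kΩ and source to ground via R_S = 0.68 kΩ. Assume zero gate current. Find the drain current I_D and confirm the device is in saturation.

I_D ≈ 7.1 mA

V_G = V_DD·R_2/(R_1+R_2) = 20×120/240 = 10 V.
Assume saturation: I_D = (k_n/2)(V_GS − V_t)² with V_GS = V_G − I_D·R_S = 10 − 0.68·I_D.
Substituting gives 0.393·I_D² − 9.9·I_D + 50.4 = 0, with roots I_D = 7.08 or 18.1 mA.
The root I_D = 18.1 mA gives V_GS = -2.32 V ≤ V_t, so take I_D = 7.08 mA.
Then V_GS = 5.19 V and V_DS = V_DD − I_D(R_D+R_S) = 20 − 7.08×2.18 = 4.57 V.
Saturation requires V_DS ≥ V_GS − V_t = 2.89 V; 4.57 ≥ 2.89 ✓.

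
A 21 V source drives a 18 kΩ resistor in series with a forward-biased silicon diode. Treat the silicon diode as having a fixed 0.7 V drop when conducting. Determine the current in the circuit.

I ≈ 1.1 mA

KVL around the loop: 21 = V_D + I·R = 0.7 + I × 18 kΩ.
So I = (21 − 0.7) / 18 kΩ = 20.3 / 18 = 1.13 mA.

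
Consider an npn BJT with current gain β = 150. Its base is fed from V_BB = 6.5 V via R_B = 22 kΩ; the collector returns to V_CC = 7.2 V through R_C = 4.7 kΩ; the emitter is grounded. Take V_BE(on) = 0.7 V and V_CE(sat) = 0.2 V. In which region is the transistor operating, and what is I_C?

saturation; I_C ≈ 1.5 mA

Assume active: I_B = (6.5 − 0.7)/22 = 0.264 mA, giving I_C = β·I_B = 39.5 mA.
But then V_CE = 7.2 − 39.5×4.7 = -179 V < V_CE(sat) = 0.2 V — impossible in the active region.
So the transistor is saturated. With V_CE = 0.2 V, I_C = (V_CC − 0.2)/R_C = 7/4.7 = 1.49 mA.
Check: β·I_B = 39.5 mA > I_C = 1.49 mA, confirming saturation.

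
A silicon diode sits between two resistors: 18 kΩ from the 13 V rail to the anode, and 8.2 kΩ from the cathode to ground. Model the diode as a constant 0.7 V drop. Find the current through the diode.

I ≈ 0.47 mA

The two resistors are in series with the diode, so KVL gives 13 = I·18 + 0.7 + I·8.2.
I = (13 − 0.7) / (18 + 8.2) kΩ = 12.3 / 26.2 = 0.469 mA.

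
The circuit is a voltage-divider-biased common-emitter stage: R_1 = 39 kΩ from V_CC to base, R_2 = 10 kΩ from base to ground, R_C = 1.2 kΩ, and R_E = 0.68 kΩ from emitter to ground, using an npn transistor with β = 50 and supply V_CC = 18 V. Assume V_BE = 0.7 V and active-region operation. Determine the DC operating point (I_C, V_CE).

I_C ≈ 3.5 mA, V_CE ≈ 11 V

Thevenize the base divider: V_Th = V_CC·R_2/(R_1+R_2) = 18×10/49 = 3.67 V, R_Th = R_1‖R_2 = 7.96 kΩ.
Base-emitter loop: V_Th = I_B·R_Th + V_BE + (β+1)I_B·R_E, so I_B = (3.67 − 0.7) / (7.96 + 51×0.68) = 0.0697 mA.
I_C = β·I_B = 50×0.0697 = 3.49 mA, and I_E = (β+1)I_B = 3.56 mA.
V_CE = V_CC − I_C·R_C − I_E·R_E = 18 − 3.49×1.2 − 3.56×0.68 = 11.4 V.
V_CE = 11.4 V > 0.2 V confirms active-region operation.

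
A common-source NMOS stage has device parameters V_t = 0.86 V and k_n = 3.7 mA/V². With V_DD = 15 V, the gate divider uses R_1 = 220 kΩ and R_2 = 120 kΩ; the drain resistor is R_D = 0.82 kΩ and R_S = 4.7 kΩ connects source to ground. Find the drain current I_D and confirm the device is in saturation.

V_G = V_DD·R_2/(R_1+R_2) = 15×120/340 = 5.29 V.
Assume saturation: I_D = (k_n/2)(V_GS − V_t)² with V_GS = V_G − I_D·R_S = 5.29 − 4.7·I_D.
Substituting gives 40.9·I_D² − 78.1·I_D + 36.4 = 0, with roots I_D = 0.803 or 1.11 mA.
The root I_D = 1.11 mA gives V_GS = 0.0861 V ≤ V_t, so take I_D = 0.803 mA.
Then V_GS = 1.52 V and V_DS = V_DD − I_D(R_D+R_S) = 15 − 0.803×5.52 = 10.6 V.
Saturation requires V_DS ≥ V_GS − V_t = 0.659 V; 10.6 ≥ 0.659 ✓.

I_D ≈ 0.8 mA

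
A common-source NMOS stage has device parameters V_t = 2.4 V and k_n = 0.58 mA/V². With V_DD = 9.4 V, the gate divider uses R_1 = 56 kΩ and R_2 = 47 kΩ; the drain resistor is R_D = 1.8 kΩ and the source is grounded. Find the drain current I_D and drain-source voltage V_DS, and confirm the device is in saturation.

V_G = V_DD·R_2/(R_1+R_2) = 9.4×47/103 = 4.29 V. With the source grounded, V_GS = V_G = 4.29 V.
Assume saturation: I_D = (k_n/2)(V_GS − V_t)² = (0.58/2)×(4.29 − 2.4)² = 0.29×1.89² = 1.04 mA.
V_DS = V_DD − I_D·R_D = 9.4 − 1.04×1.8 = 7.54 V.
Saturation requires V_DS ≥ V_GS − V_t = 1.89 V; 7.54 ≥ 1.89 ✓.

I_D ≈ 1 mA, V_DS ≈ 7.5 V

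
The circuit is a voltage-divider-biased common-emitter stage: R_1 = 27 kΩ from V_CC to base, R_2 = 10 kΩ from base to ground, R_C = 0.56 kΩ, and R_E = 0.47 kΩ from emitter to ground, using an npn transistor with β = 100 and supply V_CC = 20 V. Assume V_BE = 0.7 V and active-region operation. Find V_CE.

Thevenize the base divider: V_Th = V_CC·R_2/(R_1+R_2) = 20×10/37 = 5.41 V, R_Th = R_1‖R_2 = 7.3 kΩ.
Base-emitter loop: V_Th = I_B·R_Th + V_BE + (β+1)I_B·R_E, so I_B = (5.41 − 0.7) / (7.3 + 101×0.47) = 0.0859 mA.
I_C = β·I_B = 100×0.0859 = 8.59 mA, and I_E = (β+1)I_B = 8.68 mA.
V_CE = V_CC − I_C·R_C − I_E·R_E = 20 − 8.59×0.56 − 8.68×0.47 = 11.1 V.
V_CE = 11.1 V > 0.2 V confirms active-region operation.

V_CE ≈ 11 V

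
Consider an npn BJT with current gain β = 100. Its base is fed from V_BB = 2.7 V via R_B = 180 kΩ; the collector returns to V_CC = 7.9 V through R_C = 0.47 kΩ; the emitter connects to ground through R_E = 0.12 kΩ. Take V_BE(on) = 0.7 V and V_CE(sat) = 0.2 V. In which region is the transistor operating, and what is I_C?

Assume active. Base-emitter loop: I_B = (V_BB − V_BE)/(R_B + (β+1)R_E) = (2.7 − 0.7)/(180 + 101×0.12) = 0.0104 mA.
I_C = β·I_B = 100×0.0104 = 1.04 mA.
V_CE = V_CC − I_C·R_C − I_E·R_E = 7.9 − 1.04×0.47 − 1.05×0.12 = 7.28 V > V_CE(sat), so the active-region assumption holds.

active; I_C ≈ 1 mA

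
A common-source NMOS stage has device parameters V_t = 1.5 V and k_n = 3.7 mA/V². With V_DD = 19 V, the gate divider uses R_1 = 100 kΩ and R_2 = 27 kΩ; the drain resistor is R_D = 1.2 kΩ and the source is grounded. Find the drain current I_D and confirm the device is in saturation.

V_G = V_DD·R_2/(R_1+R_2) = 19×27/127 = 4.04 V. With the source grounded, V_GS = V_G = 4.04 V.
Assume saturation: I_D = (k_n/2)(V_GS − V_t)² = (3.7/2)×(4.04 − 1.5)² = 1.85×2.54² = 11.9 mA.
V_DS = V_DD − I_D·R_D = 19 − 11.9×1.2 = 4.68 V.
Saturation requires V_DS ≥ V_GS − V_t = 2.54 V; 4.68 ≥ 2.54 ✓.

I_D ≈ 12 mA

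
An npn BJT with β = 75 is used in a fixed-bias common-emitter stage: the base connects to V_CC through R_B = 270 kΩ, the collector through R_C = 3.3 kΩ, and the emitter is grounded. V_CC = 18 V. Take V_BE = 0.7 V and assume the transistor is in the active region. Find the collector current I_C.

Base loop: V_CC = I_B·R_B + V_BE, so I_B = (18 − 0.7)/270 kΩ = 0.0641 mA.
In the active region I_C = β·I_B = 75 × 0.0641 = 4.81 mA.
Collector loop: V_CE = V_CC − I_C·R_C = 18 − 4.81×3.3 = 2.14 V.
Since V_CE = 2.14 V > V_CE(sat) ≈ 0.2 V, the transistor is in the active region as assumed.

I_C ≈ 4.8 mA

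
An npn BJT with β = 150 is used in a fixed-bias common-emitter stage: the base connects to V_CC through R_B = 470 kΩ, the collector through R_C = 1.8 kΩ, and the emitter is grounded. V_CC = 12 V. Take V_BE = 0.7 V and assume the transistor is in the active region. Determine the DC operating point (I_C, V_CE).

I_C ≈ 3.6 mA, V_CE ≈ 5.5 V

Base loop: V_CC = I_B·R_B + V_BE, so I_B = (12 − 0.7)/470 kΩ = 0.024 mA.
In the active region I_C = β·I_B = 150 × 0.024 = 3.61 mA.
Collector loop: V_CE = V_CC − I_C·R_C = 12 − 3.61×1.8 = 5.51 V.
Since V_CE = 5.51 V > V_CE(sat) ≈ 0.2 V, the transistor is in the active region as assumed.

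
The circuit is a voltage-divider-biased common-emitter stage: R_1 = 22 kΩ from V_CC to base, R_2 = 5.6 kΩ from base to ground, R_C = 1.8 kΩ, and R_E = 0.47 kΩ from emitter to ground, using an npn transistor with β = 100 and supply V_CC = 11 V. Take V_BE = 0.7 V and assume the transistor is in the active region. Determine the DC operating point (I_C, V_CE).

Thevenize the base divider: V_Th = V_CC·R_2/(R_1+R_2) = 11×5.6/27.6 = 2.23 V, R_Th = R_1‖R_2 = 4.46 kΩ.
Base-emitter loop: V_Th = I_B·R_Th + V_BE + (β+1)I_B·R_E, so I_B = (2.23 − 0.7) / (4.46 + 101×0.47) = 0.0295 mA.
I_C = β·I_B = 100×0.0295 = 2.95 mA, and I_E = (β+1)I_B = 2.98 mA.
V_CE = V_CC − I_C·R_C − I_E·R_E = 11 − 2.95×1.8 − 2.98×0.47 = 4.29 V.
V_CE = 4.29 V > 0.2 V confirms active-region operation.

I_C ≈ 2.9 mA, V_CE ≈ 4.3 V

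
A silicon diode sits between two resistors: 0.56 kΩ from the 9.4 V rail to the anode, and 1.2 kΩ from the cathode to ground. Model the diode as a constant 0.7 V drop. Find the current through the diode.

The two resistors are in series with the diode, so KVL gives 9.4 = I·0.56 + 0.7 + I·1.2.
I = (9.4 − 0.7) / (0.56 + 1.2) kΩ = 8.7 / 1.76 = 4.94 mA.

I ≈ 4.9 mA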